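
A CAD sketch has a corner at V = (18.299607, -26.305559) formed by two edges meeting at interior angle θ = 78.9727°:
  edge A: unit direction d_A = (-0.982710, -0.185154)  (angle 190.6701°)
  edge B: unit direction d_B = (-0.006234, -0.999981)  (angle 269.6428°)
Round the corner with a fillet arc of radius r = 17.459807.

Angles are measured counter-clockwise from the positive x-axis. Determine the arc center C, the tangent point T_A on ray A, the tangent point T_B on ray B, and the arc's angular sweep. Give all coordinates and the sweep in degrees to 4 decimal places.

center=(0.7080,-47.3870) T_A=(-2.5247,-30.2291) T_B=(18.1675,-47.4959) sweep=101.0273

bisector direction at 230.1564° = (-0.640693,-0.767797)
center distance |VC| = r/sin(θ/2) = 17.459807/sin(39.4864°) = 27.457087
C = V + |VC|·bis = (0.7080,-47.3870)
T_A = V + ((C−V)·d_A)·d_A = V + 21.1907·d_A = (-2.5247,-30.2291)
T_B = V + ((C−V)·d_B)·d_B = V + 21.1907·d_B = (18.1675,-47.4959)
sweep = 180° − θ = 101.0273°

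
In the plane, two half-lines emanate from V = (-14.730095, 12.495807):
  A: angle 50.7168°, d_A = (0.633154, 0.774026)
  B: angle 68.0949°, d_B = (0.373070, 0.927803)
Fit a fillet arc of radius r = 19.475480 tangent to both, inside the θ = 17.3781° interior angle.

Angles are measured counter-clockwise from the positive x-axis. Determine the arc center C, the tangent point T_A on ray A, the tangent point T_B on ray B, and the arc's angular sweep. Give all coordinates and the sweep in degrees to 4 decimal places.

bisector direction at 59.4058° = (0.508954,0.860794)
center distance |VC| = r/sin(θ/2) = 19.475480/sin(8.6890°) = 128.915302
C = V + |VC|·bis = (50.8818,123.4653)
T_A = V + ((C−V)·d_A)·d_A = V + 127.4357·d_A = (65.9563,111.1343)
T_B = V + ((C−V)·d_B)·d_B = V + 127.4357·d_B = (32.8124,130.7310)
sweep = 180° − θ = 162.6219°

center=(50.8818,123.4653) T_A=(65.9563,111.1343) T_B=(32.8124,130.7310) sweep=162.6219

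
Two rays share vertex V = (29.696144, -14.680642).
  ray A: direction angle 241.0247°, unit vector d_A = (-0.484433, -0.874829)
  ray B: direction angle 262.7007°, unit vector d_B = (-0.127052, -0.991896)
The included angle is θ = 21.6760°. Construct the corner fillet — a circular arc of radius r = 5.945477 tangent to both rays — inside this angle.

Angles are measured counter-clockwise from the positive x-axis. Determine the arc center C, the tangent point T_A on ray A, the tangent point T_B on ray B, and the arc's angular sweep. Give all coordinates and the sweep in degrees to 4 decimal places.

bisector direction at 251.8627° = (-0.311295,-0.950313)
center distance |VC| = r/sin(θ/2) = 5.945477/sin(10.8380°) = 31.619369
C = V + |VC|·bis = (19.8532,-44.7289)
T_A = V + ((C−V)·d_A)·d_A = V + 31.0554·d_A = (14.6519,-41.8488)
T_B = V + ((C−V)·d_B)·d_B = V + 31.0554·d_B = (25.7505,-45.4843)
sweep = 180° − θ = 158.3240°

center=(19.8532,-44.7289) T_A=(14.6519,-41.8488) T_B=(25.7505,-45.4843) sweep=158.3240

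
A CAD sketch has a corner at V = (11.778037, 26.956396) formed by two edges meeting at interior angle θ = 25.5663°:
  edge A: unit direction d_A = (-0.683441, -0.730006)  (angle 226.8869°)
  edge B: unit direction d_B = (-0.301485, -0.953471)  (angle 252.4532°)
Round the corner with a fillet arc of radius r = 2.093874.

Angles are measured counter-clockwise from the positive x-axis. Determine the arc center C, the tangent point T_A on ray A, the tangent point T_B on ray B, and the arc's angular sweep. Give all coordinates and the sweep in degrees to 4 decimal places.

bisector direction at 239.6701° = (-0.504979,-0.863132)
center distance |VC| = r/sin(θ/2) = 2.093874/sin(12.7831°) = 9.463336
C = V + |VC|·bis = (6.9993,18.7883)
T_A = V + ((C−V)·d_A)·d_A = V + 9.2288·d_A = (5.4707,20.2193)
T_B = V + ((C−V)·d_B)·d_B = V + 9.2288·d_B = (8.9957,18.1570)
sweep = 180° − θ = 154.4337°

center=(6.9993,18.7883) T_A=(5.4707,20.2193) T_B=(8.9957,18.1570) sweep=154.4337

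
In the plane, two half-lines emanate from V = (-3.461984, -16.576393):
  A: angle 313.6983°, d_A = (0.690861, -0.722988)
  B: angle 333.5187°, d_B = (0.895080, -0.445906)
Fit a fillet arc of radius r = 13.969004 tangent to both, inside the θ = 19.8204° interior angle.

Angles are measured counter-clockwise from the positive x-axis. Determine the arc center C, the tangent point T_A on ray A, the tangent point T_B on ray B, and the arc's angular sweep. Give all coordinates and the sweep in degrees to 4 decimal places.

center=(61.8750,-64.7320) T_A=(51.7756,-74.3827) T_B=(68.1039,-52.2287) sweep=160.1796

bisector direction at 323.6085° = (0.804982,-0.593299)
center distance |VC| = r/sin(θ/2) = 13.969004/sin(9.9102°) = 81.165841
C = V + |VC|·bis = (61.8750,-64.7320)
T_A = V + ((C−V)·d_A)·d_A = V + 79.9547·d_A = (51.7756,-74.3827)
T_B = V + ((C−V)·d_B)·d_B = V + 79.9547·d_B = (68.1039,-52.2287)
sweep = 180° − θ = 160.1796°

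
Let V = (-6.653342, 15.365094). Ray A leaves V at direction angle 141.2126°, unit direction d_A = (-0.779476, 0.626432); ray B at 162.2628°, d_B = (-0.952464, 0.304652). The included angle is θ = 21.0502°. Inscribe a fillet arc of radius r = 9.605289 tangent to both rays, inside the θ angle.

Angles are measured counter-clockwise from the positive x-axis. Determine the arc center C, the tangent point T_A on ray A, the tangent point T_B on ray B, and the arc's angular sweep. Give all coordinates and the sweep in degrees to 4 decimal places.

bisector direction at 151.7377° = (-0.880789,0.473509)
center distance |VC| = r/sin(θ/2) = 9.605289/sin(10.5251°) = 52.583819
C = V + |VC|·bis = (-52.9686,40.2640)
T_A = V + ((C−V)·d_A)·d_A = V + 51.6991·d_A = (-46.9515,47.7511)
T_B = V + ((C−V)·d_B)·d_B = V + 51.6991·d_B = (-55.8949,31.1153)
sweep = 180° − θ = 158.9498°

center=(-52.9686,40.2640) T_A=(-46.9515,47.7511) T_B=(-55.8949,31.1153) sweep=158.9498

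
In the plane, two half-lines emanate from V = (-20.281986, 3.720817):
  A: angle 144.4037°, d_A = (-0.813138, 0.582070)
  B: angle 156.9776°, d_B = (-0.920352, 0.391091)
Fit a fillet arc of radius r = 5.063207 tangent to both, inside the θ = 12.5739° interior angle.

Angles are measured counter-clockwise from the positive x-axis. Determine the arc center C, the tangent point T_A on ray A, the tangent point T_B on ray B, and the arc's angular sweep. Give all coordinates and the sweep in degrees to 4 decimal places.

center=(-60.5993,26.3545) T_A=(-57.6521,30.4716) T_B=(-62.5795,21.6945) sweep=167.4261

bisector direction at 150.6906° = (-0.871989,0.489525)
center distance |VC| = r/sin(θ/2) = 5.063207/sin(6.2870°) = 46.235990
C = V + |VC|·bis = (-60.5993,26.3545)
T_A = V + ((C−V)·d_A)·d_A = V + 45.9579·d_A = (-57.6521,30.4716)
T_B = V + ((C−V)·d_B)·d_B = V + 45.9579·d_B = (-62.5795,21.6945)
sweep = 180° − θ = 167.4261°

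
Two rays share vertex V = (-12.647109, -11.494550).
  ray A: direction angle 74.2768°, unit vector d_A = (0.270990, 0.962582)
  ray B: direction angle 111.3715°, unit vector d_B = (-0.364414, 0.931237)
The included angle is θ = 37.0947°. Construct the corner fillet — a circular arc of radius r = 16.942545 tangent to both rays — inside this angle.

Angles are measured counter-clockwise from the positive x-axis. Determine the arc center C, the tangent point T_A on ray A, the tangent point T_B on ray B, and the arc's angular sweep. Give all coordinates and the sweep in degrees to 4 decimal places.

center=(-15.2715,41.7044) T_A=(1.0371,37.1132) T_B=(-31.0490,35.5303) sweep=142.9053

bisector direction at 92.8242° = (-0.049271,0.998785)
center distance |VC| = r/sin(θ/2) = 16.942545/sin(18.5474°) = 53.263661
C = V + |VC|·bis = (-15.2715,41.7044)
T_A = V + ((C−V)·d_A)·d_A = V + 50.4972·d_A = (1.0371,37.1132)
T_B = V + ((C−V)·d_B)·d_B = V + 50.4972·d_B = (-31.0490,35.5303)
sweep = 180° − θ = 142.9053°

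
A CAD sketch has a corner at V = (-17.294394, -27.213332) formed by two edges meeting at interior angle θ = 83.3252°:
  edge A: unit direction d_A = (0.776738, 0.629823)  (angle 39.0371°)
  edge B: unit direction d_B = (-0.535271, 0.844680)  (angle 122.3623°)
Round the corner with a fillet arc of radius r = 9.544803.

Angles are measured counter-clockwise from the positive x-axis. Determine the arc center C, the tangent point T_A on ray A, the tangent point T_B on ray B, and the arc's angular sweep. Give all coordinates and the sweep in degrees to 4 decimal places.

center=(-14.9739,-13.0434) T_A=(-8.9624,-20.4573) T_B=(-23.0362,-18.1525) sweep=96.6748

bisector direction at 80.6997° = (0.161609,0.986855)
center distance |VC| = r/sin(θ/2) = 9.544803/sin(41.6626°) = 14.358640
C = V + |VC|·bis = (-14.9739,-13.0434)
T_A = V + ((C−V)·d_A)·d_A = V + 10.7269·d_A = (-8.9624,-20.4573)
T_B = V + ((C−V)·d_B)·d_B = V + 10.7269·d_B = (-23.0362,-18.1525)
sweep = 180° − θ = 96.6748°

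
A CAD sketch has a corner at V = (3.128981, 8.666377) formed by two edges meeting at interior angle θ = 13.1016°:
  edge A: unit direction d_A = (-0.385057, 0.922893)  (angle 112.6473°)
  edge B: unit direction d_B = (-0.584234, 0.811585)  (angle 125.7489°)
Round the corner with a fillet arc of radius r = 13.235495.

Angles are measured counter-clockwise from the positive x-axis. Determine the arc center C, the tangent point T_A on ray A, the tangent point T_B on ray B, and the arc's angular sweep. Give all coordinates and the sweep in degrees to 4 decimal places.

bisector direction at 119.1981° = (-0.487831,0.872938)
center distance |VC| = r/sin(θ/2) = 13.235495/sin(6.5508°) = 116.015250
C = V + |VC|·bis = (-53.4668,109.9405)
T_A = V + ((C−V)·d_A)·d_A = V + 115.2578·d_A = (-41.2519,115.0370)
T_B = V + ((C−V)·d_B)·d_B = V + 115.2578·d_B = (-64.2086,102.2079)
sweep = 180° − θ = 166.8984°

center=(-53.4668,109.9405) T_A=(-41.2519,115.0370) T_B=(-64.2086,102.2079) sweep=166.8984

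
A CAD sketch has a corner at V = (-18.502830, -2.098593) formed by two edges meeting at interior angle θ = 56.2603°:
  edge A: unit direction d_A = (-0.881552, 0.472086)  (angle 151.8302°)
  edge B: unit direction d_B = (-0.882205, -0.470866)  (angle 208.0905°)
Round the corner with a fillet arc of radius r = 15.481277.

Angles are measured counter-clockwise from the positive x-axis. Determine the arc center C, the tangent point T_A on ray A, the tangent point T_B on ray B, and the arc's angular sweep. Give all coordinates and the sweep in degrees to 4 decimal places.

center=(-51.3386,-2.0759) T_A=(-44.0301,11.5717) T_B=(-44.0490,-15.7335) sweep=123.7397

bisector direction at 179.9604° = (-1.000000,0.000692)
center distance |VC| = r/sin(θ/2) = 15.481277/sin(28.1302°) = 32.835769
C = V + |VC|·bis = (-51.3386,-2.0759)
T_A = V + ((C−V)·d_A)·d_A = V + 28.9572·d_A = (-44.0301,11.5717)
T_B = V + ((C−V)·d_B)·d_B = V + 28.9572·d_B = (-44.0490,-15.7335)
sweep = 180° − θ = 123.7397°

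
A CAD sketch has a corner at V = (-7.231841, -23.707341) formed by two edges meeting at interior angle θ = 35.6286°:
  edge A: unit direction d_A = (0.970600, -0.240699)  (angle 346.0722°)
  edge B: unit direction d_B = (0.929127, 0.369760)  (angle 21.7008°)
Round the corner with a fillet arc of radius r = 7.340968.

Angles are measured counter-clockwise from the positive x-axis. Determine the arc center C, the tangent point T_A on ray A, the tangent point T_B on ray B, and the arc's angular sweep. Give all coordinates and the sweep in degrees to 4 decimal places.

center=(16.7083,-22.0809) T_A=(14.9414,-29.2061) T_B=(13.9939,-15.2602) sweep=144.3714

bisector direction at 3.8865° = (0.997700,0.067780)
center distance |VC| = r/sin(θ/2) = 7.340968/sin(17.8143°) = 23.995351
C = V + |VC|·bis = (16.7083,-22.0809)
T_A = V + ((C−V)·d_A)·d_A = V + 22.8448·d_A = (14.9414,-29.2061)
T_B = V + ((C−V)·d_B)·d_B = V + 22.8448·d_B = (13.9939,-15.2602)
sweep = 180° − θ = 144.3714°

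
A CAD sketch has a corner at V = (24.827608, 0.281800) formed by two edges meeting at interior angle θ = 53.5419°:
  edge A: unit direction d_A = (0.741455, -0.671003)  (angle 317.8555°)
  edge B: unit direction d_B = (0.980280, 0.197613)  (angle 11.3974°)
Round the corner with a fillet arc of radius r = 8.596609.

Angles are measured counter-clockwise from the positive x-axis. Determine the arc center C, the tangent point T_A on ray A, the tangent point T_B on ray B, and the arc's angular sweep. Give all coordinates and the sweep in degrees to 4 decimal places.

center=(43.2302,-4.7780) T_A=(37.4619,-11.1520) T_B=(41.5314,3.6491) sweep=126.4581

bisector direction at 344.6264° = (0.964218,-0.265111)
center distance |VC| = r/sin(θ/2) = 8.596609/sin(26.7709°) = 19.085553
C = V + |VC|·bis = (43.2302,-4.7780)
T_A = V + ((C−V)·d_A)·d_A = V + 17.0399·d_A = (37.4619,-11.1520)
T_B = V + ((C−V)·d_B)·d_B = V + 17.0399·d_B = (41.5314,3.6491)
sweep = 180° − θ = 126.4581°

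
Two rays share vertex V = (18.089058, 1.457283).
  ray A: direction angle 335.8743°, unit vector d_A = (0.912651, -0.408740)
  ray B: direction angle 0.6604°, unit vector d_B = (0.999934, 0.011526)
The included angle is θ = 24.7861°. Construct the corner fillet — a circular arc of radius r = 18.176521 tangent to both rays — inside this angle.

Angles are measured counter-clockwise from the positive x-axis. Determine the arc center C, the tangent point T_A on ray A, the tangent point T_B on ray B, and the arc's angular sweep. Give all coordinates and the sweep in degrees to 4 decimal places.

bisector direction at 348.2674° = (0.979107,-0.203345)
center distance |VC| = r/sin(θ/2) = 18.176521/sin(12.3931°) = 84.692887
C = V + |VC|·bis = (101.0125,-15.7646)
T_A = V + ((C−V)·d_A)·d_A = V + 82.7194·d_A = (93.5830,-32.3534)
T_B = V + ((C−V)·d_B)·d_B = V + 82.7194·d_B = (100.8030,2.4107)
sweep = 180° − θ = 155.2139°

center=(101.0125,-15.7646) T_A=(93.5830,-32.3534) T_B=(100.8030,2.4107) sweep=155.2139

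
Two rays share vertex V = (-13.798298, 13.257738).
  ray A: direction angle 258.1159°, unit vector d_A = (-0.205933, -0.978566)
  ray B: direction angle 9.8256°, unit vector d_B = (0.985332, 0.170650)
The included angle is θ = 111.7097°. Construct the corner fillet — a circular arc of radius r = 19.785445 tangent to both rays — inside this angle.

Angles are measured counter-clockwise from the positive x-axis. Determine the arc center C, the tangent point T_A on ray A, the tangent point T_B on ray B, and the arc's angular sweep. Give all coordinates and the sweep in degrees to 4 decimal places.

bisector direction at 313.9707° = (0.694291,-0.719694)
center distance |VC| = r/sin(θ/2) = 19.785445/sin(55.8548°) = 23.906486
C = V + |VC|·bis = (2.7998,-3.9476)
T_A = V + ((C−V)·d_A)·d_A = V + 13.4185·d_A = (-16.5616,0.1268)
T_B = V + ((C−V)·d_B)·d_B = V + 13.4185·d_B = (-0.5766,15.5476)
sweep = 180° − θ = 68.2903°

center=(2.7998,-3.9476) T_A=(-16.5616,0.1268) T_B=(-0.5766,15.5476) sweep=68.2903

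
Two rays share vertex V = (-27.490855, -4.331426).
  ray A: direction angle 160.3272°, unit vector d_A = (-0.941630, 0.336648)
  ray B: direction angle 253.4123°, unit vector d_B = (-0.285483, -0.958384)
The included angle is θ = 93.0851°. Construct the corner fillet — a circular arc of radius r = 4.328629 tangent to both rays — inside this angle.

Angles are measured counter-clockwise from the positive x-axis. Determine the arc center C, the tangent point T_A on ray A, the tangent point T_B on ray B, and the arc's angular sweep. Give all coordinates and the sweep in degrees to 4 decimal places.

bisector direction at 206.8697° = (-0.892036,-0.451964)
center distance |VC| = r/sin(θ/2) = 4.328629/sin(46.5425°) = 5.963240
C = V + |VC|·bis = (-32.8103,-7.0266)
T_A = V + ((C−V)·d_A)·d_A = V + 4.1016·d_A = (-31.3531,-2.9506)
T_B = V + ((C−V)·d_B)·d_B = V + 4.1016·d_B = (-28.6618,-8.2623)
sweep = 180° − θ = 86.9149°

center=(-32.8103,-7.0266) T_A=(-31.3531,-2.9506) T_B=(-28.6618,-8.2623) sweep=86.9149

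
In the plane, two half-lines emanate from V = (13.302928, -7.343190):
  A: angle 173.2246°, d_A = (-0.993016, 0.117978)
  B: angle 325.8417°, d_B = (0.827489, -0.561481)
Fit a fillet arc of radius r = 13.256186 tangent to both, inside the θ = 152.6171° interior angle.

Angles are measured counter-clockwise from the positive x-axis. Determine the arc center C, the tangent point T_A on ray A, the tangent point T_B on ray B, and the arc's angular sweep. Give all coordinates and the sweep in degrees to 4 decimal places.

center=(8.5321,-20.1258) T_A=(10.0961,-6.9622) T_B=(15.9752,-9.1564) sweep=27.3829

bisector direction at 249.5331° = (-0.349665,-0.936875)
center distance |VC| = r/sin(θ/2) = 13.256186/sin(76.3085°) = 13.643884
C = V + |VC|·bis = (8.5321,-20.1258)
T_A = V + ((C−V)·d_A)·d_A = V + 3.2294·d_A = (10.0961,-6.9622)
T_B = V + ((C−V)·d_B)·d_B = V + 3.2294·d_B = (15.9752,-9.1564)
sweep = 180° − θ = 27.3829°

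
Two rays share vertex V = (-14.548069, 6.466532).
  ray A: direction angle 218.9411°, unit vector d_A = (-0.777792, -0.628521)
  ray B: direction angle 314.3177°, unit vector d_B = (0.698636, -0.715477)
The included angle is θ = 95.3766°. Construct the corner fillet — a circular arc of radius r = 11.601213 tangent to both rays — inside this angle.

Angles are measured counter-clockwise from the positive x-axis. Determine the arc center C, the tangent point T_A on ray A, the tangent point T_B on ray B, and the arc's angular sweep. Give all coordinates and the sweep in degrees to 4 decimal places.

center=(-15.4704,-9.1944) T_A=(-22.7620,-0.1710) T_B=(-7.1700,-1.0894) sweep=84.6234

bisector direction at 266.6294° = (-0.058794,-0.998270)
center distance |VC| = r/sin(θ/2) = 11.601213/sin(47.6883°) = 15.688050
C = V + |VC|·bis = (-15.4704,-9.1944)
T_A = V + ((C−V)·d_A)·d_A = V + 10.5606·d_A = (-22.7620,-0.1710)
T_B = V + ((C−V)·d_B)·d_B = V + 10.5606·d_B = (-7.1700,-1.0894)
sweep = 180° − θ = 84.6234°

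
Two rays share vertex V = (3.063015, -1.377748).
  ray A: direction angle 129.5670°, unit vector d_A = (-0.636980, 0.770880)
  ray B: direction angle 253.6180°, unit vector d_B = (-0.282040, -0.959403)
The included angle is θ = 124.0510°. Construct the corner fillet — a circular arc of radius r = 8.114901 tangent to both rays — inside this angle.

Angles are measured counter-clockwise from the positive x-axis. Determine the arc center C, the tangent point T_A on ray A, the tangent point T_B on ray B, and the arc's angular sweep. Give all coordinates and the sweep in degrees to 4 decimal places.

bisector direction at 191.5925° = (-0.979602,-0.200950)
center distance |VC| = r/sin(θ/2) = 8.114901/sin(62.0255°) = 9.188520
C = V + |VC|·bis = (-5.9381,-3.2242)
T_A = V + ((C−V)·d_A)·d_A = V + 4.3101·d_A = (0.3175,1.9449)
T_B = V + ((C−V)·d_B)·d_B = V + 4.3101·d_B = (1.8474,-5.5129)
sweep = 180° − θ = 55.9490°

center=(-5.9381,-3.2242) T_A=(0.3175,1.9449) T_B=(1.8474,-5.5129) sweep=55.9490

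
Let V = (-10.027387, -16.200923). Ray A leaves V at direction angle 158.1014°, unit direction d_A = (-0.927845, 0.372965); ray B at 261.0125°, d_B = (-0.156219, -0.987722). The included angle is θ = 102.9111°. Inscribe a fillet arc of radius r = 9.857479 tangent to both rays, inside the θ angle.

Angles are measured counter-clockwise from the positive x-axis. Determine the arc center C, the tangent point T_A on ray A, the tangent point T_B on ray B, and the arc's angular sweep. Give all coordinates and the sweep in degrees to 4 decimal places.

bisector direction at 209.5570° = (-0.869866,-0.493288)
center distance |VC| = r/sin(θ/2) = 9.857479/sin(51.4556°) = 12.603458
C = V + |VC|·bis = (-20.9907,-22.4181)
T_A = V + ((C−V)·d_A)·d_A = V + 7.8535·d_A = (-17.3142,-13.2718)
T_B = V + ((C−V)·d_B)·d_B = V + 7.8535·d_B = (-11.2543,-23.9580)
sweep = 180° − θ = 77.0889°

center=(-20.9907,-22.4181) T_A=(-17.3142,-13.2718) T_B=(-11.2543,-23.9580) sweep=77.0889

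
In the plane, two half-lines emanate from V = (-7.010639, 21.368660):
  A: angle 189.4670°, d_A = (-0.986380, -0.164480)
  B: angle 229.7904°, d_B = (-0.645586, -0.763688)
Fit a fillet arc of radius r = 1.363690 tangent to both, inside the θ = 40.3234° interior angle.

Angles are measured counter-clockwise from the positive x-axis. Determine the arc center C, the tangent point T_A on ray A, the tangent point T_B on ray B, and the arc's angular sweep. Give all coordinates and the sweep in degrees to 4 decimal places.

bisector direction at 209.6287° = (-0.869247,-0.494377)
center distance |VC| = r/sin(θ/2) = 1.363690/sin(20.1617°) = 3.956500
C = V + |VC|·bis = (-10.4498,19.4127)
T_A = V + ((C−V)·d_A)·d_A = V + 3.7141·d_A = (-10.6741,20.7578)
T_B = V + ((C−V)·d_B)·d_B = V + 3.7141·d_B = (-9.4084,18.5323)
sweep = 180° − θ = 139.6766°

center=(-10.4498,19.4127) T_A=(-10.6741,20.7578) T_B=(-9.4084,18.5323) sweep=139.6766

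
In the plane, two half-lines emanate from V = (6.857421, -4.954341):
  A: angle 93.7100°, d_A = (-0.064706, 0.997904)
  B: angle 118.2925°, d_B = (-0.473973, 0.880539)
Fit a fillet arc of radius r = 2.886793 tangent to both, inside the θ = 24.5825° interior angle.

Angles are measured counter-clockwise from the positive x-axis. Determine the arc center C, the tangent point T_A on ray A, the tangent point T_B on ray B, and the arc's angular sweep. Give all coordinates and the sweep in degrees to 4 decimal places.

center=(3.1193,8.0808) T_A=(6.0001,8.2676) T_B=(0.5774,6.7126) sweep=155.4175

bisector direction at 106.0012° = (-0.275658,0.961256)
center distance |VC| = r/sin(θ/2) = 2.886793/sin(12.2912°) = 13.560584
C = V + |VC|·bis = (3.1193,8.0808)
T_A = V + ((C−V)·d_A)·d_A = V + 13.2497·d_A = (6.0001,8.2676)
T_B = V + ((C−V)·d_B)·d_B = V + 13.2497·d_B = (0.5774,6.7126)
sweep = 180° − θ = 155.4175°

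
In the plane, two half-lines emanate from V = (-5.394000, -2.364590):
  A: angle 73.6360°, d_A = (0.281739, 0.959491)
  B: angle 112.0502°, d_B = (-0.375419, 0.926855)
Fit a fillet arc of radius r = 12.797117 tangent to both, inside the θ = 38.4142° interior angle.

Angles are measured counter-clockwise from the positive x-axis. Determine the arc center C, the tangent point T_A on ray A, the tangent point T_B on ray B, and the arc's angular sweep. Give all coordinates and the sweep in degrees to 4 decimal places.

bisector direction at 92.8431° = (-0.049601,0.998769)
center distance |VC| = r/sin(θ/2) = 12.797117/sin(19.2071°) = 38.898943
C = V + |VC|·bis = (-7.3234,36.4865)
T_A = V + ((C−V)·d_A)·d_A = V + 36.7337·d_A = (4.9553,32.8810)
T_B = V + ((C−V)·d_B)·d_B = V + 36.7337·d_B = (-19.1845,31.6822)
sweep = 180° − θ = 141.5858°

center=(-7.3234,36.4865) T_A=(4.9553,32.8810) T_B=(-19.1845,31.6822) sweep=141.5858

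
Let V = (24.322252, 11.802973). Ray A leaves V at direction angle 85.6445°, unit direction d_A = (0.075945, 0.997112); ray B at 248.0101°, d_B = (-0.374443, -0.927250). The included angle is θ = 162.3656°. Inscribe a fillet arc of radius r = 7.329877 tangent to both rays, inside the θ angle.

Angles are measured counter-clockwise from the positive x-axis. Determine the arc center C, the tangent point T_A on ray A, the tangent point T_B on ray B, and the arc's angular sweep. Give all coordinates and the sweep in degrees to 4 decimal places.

center=(17.0999,13.4933) T_A=(24.4086,12.9367) T_B=(23.8965,10.7487) sweep=17.6344

bisector direction at 166.8273° = (-0.973688,0.227887)
center distance |VC| = r/sin(θ/2) = 7.329877/sin(81.1828°) = 7.417534
C = V + |VC|·bis = (17.0999,13.4933)
T_A = V + ((C−V)·d_A)·d_A = V + 1.1370·d_A = (24.4086,12.9367)
T_B = V + ((C−V)·d_B)·d_B = V + 1.1370·d_B = (23.8965,10.7487)
sweep = 180° − θ = 17.6344°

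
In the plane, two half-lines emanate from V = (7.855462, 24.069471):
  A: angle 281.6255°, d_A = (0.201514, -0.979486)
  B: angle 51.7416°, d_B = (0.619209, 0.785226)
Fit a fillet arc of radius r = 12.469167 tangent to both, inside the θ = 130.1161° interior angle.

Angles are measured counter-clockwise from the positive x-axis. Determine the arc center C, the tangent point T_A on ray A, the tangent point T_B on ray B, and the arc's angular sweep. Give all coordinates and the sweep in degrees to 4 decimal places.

bisector direction at 346.6836° = (0.973113,-0.230329)
center distance |VC| = r/sin(θ/2) = 12.469167/sin(65.0580°) = 13.751714
C = V + |VC|·bis = (21.2374,20.9021)
T_A = V + ((C−V)·d_A)·d_A = V + 5.7991·d_A = (9.0241,18.3893)
T_B = V + ((C−V)·d_B)·d_B = V + 5.7991·d_B = (11.4463,28.6231)
sweep = 180° − θ = 49.8839°

center=(21.2374,20.9021) T_A=(9.0241,18.3893) T_B=(11.4463,28.6231) sweep=49.8839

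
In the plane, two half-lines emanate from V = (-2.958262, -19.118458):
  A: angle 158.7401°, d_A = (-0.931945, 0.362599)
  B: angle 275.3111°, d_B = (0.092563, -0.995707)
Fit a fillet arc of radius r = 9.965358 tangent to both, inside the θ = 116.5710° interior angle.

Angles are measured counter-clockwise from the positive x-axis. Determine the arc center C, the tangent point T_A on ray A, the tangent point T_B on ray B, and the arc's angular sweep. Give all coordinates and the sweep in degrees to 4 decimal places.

bisector direction at 217.0256° = (-0.798367,-0.602172)
center distance |VC| = r/sin(θ/2) = 9.965358/sin(58.2855°) = 11.714605
C = V + |VC|·bis = (-12.3108,-26.1727)
T_A = V + ((C−V)·d_A)·d_A = V + 6.1582·d_A = (-8.6974,-16.8855)
T_B = V + ((C−V)·d_B)·d_B = V + 6.1582·d_B = (-2.3882,-25.2502)
sweep = 180° − θ = 63.4290°

center=(-12.3108,-26.1727) T_A=(-8.6974,-16.8855) T_B=(-2.3882,-25.2502) sweep=63.4290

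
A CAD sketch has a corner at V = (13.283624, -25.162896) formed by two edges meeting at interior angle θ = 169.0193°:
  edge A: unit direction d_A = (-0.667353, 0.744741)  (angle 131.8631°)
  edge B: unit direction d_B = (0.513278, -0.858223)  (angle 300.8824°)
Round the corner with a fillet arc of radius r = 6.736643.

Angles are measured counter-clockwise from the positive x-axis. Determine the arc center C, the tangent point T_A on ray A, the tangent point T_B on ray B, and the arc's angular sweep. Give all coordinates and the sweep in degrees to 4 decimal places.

center=(7.8344,-29.1764) T_A=(12.8515,-24.6807) T_B=(13.6160,-25.7186) sweep=10.9807

bisector direction at 216.3727° = (-0.805176,-0.593036)
center distance |VC| = r/sin(θ/2) = 6.736643/sin(84.5096°) = 6.767691
C = V + |VC|·bis = (7.8344,-29.1764)
T_A = V + ((C−V)·d_A)·d_A = V + 0.6475·d_A = (12.8515,-24.6807)
T_B = V + ((C−V)·d_B)·d_B = V + 0.6475·d_B = (13.6160,-25.7186)
sweep = 180° − θ = 10.9807°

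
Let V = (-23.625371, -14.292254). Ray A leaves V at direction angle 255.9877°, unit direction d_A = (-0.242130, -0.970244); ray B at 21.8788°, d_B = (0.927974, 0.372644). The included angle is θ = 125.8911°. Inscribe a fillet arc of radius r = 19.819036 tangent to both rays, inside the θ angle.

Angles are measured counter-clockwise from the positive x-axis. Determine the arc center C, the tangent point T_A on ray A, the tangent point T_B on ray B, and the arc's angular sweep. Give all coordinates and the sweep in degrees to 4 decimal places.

bisector direction at 318.9332° = (0.753945,-0.656938)
center distance |VC| = r/sin(θ/2) = 19.819036/sin(62.9455°) = 22.254210
C = V + |VC|·bis = (-6.8469,-28.9119)
T_A = V + ((C−V)·d_A)·d_A = V + 10.1220·d_A = (-26.0762,-24.1131)
T_B = V + ((C−V)·d_B)·d_B = V + 10.1220·d_B = (-14.2324,-10.5203)
sweep = 180° − θ = 54.1089°

center=(-6.8469,-28.9119) T_A=(-26.0762,-24.1131) T_B=(-14.2324,-10.5203) sweep=54.1089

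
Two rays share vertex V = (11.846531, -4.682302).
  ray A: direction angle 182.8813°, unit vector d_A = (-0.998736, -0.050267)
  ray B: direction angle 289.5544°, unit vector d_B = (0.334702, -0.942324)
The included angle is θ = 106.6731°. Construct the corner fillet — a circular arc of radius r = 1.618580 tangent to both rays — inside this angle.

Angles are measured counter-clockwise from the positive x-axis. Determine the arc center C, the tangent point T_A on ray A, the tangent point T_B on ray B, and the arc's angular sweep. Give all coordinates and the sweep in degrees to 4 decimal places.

center=(10.7246,-6.3594) T_A=(10.6432,-4.7429) T_B=(12.2498,-5.8177) sweep=73.3269

bisector direction at 236.2178° = (-0.556037,-0.831158)
center distance |VC| = r/sin(θ/2) = 1.618580/sin(53.3366°) = 2.017785
C = V + |VC|·bis = (10.7246,-6.3594)
T_A = V + ((C−V)·d_A)·d_A = V + 1.2048·d_A = (10.6432,-4.7429)
T_B = V + ((C−V)·d_B)·d_B = V + 1.2048·d_B = (12.2498,-5.8177)
sweep = 180° − θ = 73.3269°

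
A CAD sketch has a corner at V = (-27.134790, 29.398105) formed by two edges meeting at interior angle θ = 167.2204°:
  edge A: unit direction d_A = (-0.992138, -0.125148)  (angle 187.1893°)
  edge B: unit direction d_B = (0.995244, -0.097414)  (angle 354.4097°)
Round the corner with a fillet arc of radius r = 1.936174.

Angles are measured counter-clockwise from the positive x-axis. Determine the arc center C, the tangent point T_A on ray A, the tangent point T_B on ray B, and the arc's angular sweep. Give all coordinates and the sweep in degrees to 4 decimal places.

bisector direction at 270.7995° = (0.013953,-0.999903)
center distance |VC| = r/sin(θ/2) = 1.936174/sin(83.6102°) = 1.948277
C = V + |VC|·bis = (-27.1076,27.4500)
T_A = V + ((C−V)·d_A)·d_A = V + 0.2168·d_A = (-27.3499,29.3710)
T_B = V + ((C−V)·d_B)·d_B = V + 0.2168·d_B = (-26.9190,29.3770)
sweep = 180° − θ = 12.7796°

center=(-27.1076,27.4500) T_A=(-27.3499,29.3710) T_B=(-26.9190,29.3770) sweep=12.7796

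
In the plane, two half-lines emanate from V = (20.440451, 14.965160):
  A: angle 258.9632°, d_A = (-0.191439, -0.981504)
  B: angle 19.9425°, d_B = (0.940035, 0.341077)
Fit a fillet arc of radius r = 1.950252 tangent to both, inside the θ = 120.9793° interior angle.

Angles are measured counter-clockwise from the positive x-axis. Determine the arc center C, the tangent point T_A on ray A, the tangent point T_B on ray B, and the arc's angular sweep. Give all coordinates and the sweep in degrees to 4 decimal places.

center=(22.1433,13.5084) T_A=(20.2291,13.8817) T_B=(21.4781,15.3417) sweep=59.0207

bisector direction at 319.4528° = (0.759871,-0.650074)
center distance |VC| = r/sin(θ/2) = 1.950252/sin(60.4896°) = 2.240982
C = V + |VC|·bis = (22.1433,13.5084)
T_A = V + ((C−V)·d_A)·d_A = V + 1.1039·d_A = (20.2291,13.8817)
T_B = V + ((C−V)·d_B)·d_B = V + 1.1039·d_B = (21.4781,15.3417)
sweep = 180° − θ = 59.0207°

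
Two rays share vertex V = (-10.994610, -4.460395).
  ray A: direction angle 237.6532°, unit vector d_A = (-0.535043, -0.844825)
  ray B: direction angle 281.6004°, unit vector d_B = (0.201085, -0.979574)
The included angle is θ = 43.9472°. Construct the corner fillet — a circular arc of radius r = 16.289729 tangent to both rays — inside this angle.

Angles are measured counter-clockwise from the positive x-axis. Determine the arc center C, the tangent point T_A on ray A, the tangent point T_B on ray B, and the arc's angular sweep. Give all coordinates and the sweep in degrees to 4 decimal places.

bisector direction at 259.6268° = (-0.180059,-0.983656)
center distance |VC| = r/sin(θ/2) = 16.289729/sin(21.9736°) = 43.534550
C = V + |VC|·bis = (-18.8334,-47.2834)
T_A = V + ((C−V)·d_A)·d_A = V + 40.3720·d_A = (-32.5954,-38.5677)
T_B = V + ((C−V)·d_B)·d_B = V + 40.3720·d_B = (-2.8764,-44.0078)
sweep = 180° − θ = 136.0528°

center=(-18.8334,-47.2834) T_A=(-32.5954,-38.5677) T_B=(-2.8764,-44.0078) sweep=136.0528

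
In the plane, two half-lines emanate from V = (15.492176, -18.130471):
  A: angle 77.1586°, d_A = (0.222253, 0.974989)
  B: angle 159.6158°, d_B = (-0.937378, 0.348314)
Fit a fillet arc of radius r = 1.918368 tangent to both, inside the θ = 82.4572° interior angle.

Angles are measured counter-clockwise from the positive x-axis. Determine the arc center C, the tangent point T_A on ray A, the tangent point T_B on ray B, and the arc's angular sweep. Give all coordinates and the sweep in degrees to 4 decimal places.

center=(14.1083,-15.5697) T_A=(15.9787,-15.9961) T_B=(13.4401,-17.3680) sweep=97.5428

bisector direction at 118.3872° = (-0.475428,0.879755)
center distance |VC| = r/sin(θ/2) = 1.918368/sin(41.2286°) = 2.910742
C = V + |VC|·bis = (14.1083,-15.5697)
T_A = V + ((C−V)·d_A)·d_A = V + 2.1891·d_A = (15.9787,-15.9961)
T_B = V + ((C−V)·d_B)·d_B = V + 2.1891·d_B = (13.4401,-17.3680)
sweep = 180° − θ = 97.5428°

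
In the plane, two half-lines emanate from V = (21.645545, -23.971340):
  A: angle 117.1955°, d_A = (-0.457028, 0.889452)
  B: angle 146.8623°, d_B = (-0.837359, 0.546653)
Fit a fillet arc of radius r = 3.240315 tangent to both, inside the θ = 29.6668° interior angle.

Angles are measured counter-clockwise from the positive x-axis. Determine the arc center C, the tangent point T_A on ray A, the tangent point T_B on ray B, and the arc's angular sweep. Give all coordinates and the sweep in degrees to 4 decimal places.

center=(13.1716,-14.5696) T_A=(16.0537,-13.0887) T_B=(11.4003,-17.2829) sweep=150.3332

bisector direction at 132.0289° = (-0.669505,0.742807)
center distance |VC| = r/sin(θ/2) = 3.240315/sin(14.8334°) = 12.657020
C = V + |VC|·bis = (13.1716,-14.5696)
T_A = V + ((C−V)·d_A)·d_A = V + 12.2352·d_A = (16.0537,-13.0887)
T_B = V + ((C−V)·d_B)·d_B = V + 12.2352·d_B = (11.4003,-17.2829)
sweep = 180° − θ = 150.3332°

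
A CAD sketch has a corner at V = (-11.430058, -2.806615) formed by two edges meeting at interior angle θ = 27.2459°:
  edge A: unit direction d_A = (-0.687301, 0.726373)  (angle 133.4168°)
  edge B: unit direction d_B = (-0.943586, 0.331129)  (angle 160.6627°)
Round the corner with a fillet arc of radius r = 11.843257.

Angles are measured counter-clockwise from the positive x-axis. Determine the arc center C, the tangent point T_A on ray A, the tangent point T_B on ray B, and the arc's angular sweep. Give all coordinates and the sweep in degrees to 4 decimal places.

center=(-53.6200,24.5503) T_A=(-45.0174,32.6902) T_B=(-57.5417,13.3752) sweep=152.7541

bisector direction at 147.0397° = (-0.839048,0.544057)
center distance |VC| = r/sin(θ/2) = 11.843257/sin(13.6229°) = 50.283131
C = V + |VC|·bis = (-53.6200,24.5503)
T_A = V + ((C−V)·d_A)·d_A = V + 48.8685·d_A = (-45.0174,32.6902)
T_B = V + ((C−V)·d_B)·d_B = V + 48.8685·d_B = (-57.5417,13.3752)
sweep = 180° − θ = 152.7541°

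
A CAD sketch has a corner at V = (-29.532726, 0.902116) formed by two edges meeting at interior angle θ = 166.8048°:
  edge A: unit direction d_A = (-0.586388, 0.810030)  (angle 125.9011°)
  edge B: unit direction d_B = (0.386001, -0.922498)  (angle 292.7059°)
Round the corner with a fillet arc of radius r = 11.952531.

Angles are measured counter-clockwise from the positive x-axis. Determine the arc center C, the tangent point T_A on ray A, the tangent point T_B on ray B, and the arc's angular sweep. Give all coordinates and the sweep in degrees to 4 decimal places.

bisector direction at 209.3035° = (-0.872039,-0.489436)
center distance |VC| = r/sin(θ/2) = 11.952531/sin(83.4024°) = 12.032213
C = V + |VC|·bis = (-40.0253,-4.9869)
T_A = V + ((C−V)·d_A)·d_A = V + 1.3824·d_A = (-30.3434,2.0219)
T_B = V + ((C−V)·d_B)·d_B = V + 1.3824·d_B = (-28.9991,-0.3732)
sweep = 180° − θ = 13.1952°

center=(-40.0253,-4.9869) T_A=(-30.3434,2.0219) T_B=(-28.9991,-0.3732) sweep=13.1952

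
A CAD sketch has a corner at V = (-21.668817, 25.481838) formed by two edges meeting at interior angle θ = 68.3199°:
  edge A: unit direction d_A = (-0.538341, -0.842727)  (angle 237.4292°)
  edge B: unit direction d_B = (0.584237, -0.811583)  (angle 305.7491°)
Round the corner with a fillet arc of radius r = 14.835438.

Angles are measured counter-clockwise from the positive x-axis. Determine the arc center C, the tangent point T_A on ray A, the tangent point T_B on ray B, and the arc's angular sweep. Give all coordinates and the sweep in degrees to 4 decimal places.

bisector direction at 271.5892° = (0.027732,-0.999615)
center distance |VC| = r/sin(θ/2) = 14.835438/sin(34.1600°) = 26.420842
C = V + |VC|·bis = (-20.9361,-0.9288)
T_A = V + ((C−V)·d_A)·d_A = V + 21.8625·d_A = (-33.4383,7.0577)
T_B = V + ((C−V)·d_B)·d_B = V + 21.8625·d_B = (-8.8959,7.7386)
sweep = 180° − θ = 111.6801°

center=(-20.9361,-0.9288) T_A=(-33.4383,7.0577) T_B=(-8.8959,7.7386) sweep=111.6801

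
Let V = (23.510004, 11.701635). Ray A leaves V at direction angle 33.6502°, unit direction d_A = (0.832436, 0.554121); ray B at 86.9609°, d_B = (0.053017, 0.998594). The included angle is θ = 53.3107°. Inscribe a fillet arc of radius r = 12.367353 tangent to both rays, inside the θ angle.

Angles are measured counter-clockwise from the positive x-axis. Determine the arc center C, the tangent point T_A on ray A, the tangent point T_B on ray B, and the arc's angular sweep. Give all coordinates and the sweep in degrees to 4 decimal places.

center=(37.1662,35.6489) T_A=(44.0192,25.3538) T_B=(24.8162,36.3045) sweep=126.6893

bisector direction at 60.3056° = (0.495375,0.868680)
center distance |VC| = r/sin(θ/2) = 12.367353/sin(26.6553°) = 27.567383
C = V + |VC|·bis = (37.1662,35.6489)
T_A = V + ((C−V)·d_A)·d_A = V + 24.6376·d_A = (44.0192,25.3538)
T_B = V + ((C−V)·d_B)·d_B = V + 24.6376·d_B = (24.8162,36.3045)
sweep = 180° − θ = 126.6893°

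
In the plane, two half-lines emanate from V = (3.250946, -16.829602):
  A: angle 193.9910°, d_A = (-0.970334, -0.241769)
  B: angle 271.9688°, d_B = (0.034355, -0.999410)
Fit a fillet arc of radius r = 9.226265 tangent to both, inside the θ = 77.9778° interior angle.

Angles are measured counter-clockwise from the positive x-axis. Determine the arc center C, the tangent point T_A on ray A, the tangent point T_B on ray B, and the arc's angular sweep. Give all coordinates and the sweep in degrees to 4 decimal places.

bisector direction at 232.9799° = (-0.602095,-0.798424)
center distance |VC| = r/sin(θ/2) = 9.226265/sin(38.9889°) = 14.664189
C = V + |VC|·bis = (-5.5783,-28.5378)
T_A = V + ((C−V)·d_A)·d_A = V + 11.3980·d_A = (-7.8089,-19.5853)
T_B = V + ((C−V)·d_B)·d_B = V + 11.3980·d_B = (3.6425,-28.2209)
sweep = 180° − θ = 102.0222°

center=(-5.5783,-28.5378) T_A=(-7.8089,-19.5853) T_B=(3.6425,-28.2209) sweep=102.0222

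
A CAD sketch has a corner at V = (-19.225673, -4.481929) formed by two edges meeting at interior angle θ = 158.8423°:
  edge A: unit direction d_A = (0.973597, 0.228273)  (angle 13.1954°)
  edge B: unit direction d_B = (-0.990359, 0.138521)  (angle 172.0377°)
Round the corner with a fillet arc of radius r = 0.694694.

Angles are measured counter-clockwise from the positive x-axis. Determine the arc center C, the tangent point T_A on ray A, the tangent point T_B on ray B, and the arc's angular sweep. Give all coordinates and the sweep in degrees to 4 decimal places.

bisector direction at 92.6166° = (-0.045652,0.998957)
center distance |VC| = r/sin(θ/2) = 0.694694/sin(79.4211°) = 0.706706
C = V + |VC|·bis = (-19.2579,-3.7760)
T_A = V + ((C−V)·d_A)·d_A = V + 0.1297·d_A = (-19.0994,-4.4523)
T_B = V + ((C−V)·d_B)·d_B = V + 0.1297·d_B = (-19.3542,-4.4640)
sweep = 180° − θ = 21.1577°

center=(-19.2579,-3.7760) T_A=(-19.0994,-4.4523) T_B=(-19.3542,-4.4640) sweep=21.1577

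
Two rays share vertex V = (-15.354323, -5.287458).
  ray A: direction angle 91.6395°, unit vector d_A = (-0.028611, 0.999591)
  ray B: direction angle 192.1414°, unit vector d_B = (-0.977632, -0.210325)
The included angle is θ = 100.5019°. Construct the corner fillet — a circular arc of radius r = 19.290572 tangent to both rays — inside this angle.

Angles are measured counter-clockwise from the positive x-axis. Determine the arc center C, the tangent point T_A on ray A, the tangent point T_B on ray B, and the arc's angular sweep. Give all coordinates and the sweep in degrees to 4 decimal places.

center=(-35.0960,10.1973) T_A=(-15.8133,10.7492) T_B=(-31.0387,-8.6618) sweep=79.4981

bisector direction at 141.8905° = (-0.786832,0.617167)
center distance |VC| = r/sin(θ/2) = 19.290572/sin(50.2510°) = 25.090084
C = V + |VC|·bis = (-35.0960,10.1973)
T_A = V + ((C−V)·d_A)·d_A = V + 16.0433·d_A = (-15.8133,10.7492)
T_B = V + ((C−V)·d_B)·d_B = V + 16.0433·d_B = (-31.0387,-8.6618)
sweep = 180° − θ = 79.4981°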